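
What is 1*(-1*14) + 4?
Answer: -10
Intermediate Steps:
1*(-1*14) + 4 = 1*(-14) + 4 = -14 + 4 = -10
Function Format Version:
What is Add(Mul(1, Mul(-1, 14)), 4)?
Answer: -10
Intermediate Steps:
Add(Mul(1, Mul(-1, 14)), 4) = Add(Mul(1, -14), 4) = Add(-14, 4) = -10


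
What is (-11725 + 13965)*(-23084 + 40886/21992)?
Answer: -142134283760/2749 ≈ -5.1704e+7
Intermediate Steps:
(-11725 + 13965)*(-23084 + 40886/21992) = 2240*(-23084 + 40886*(1/21992)) = 2240*(-23084 + 20443/10996) = 2240*(-253811221/10996) = -142134283760/2749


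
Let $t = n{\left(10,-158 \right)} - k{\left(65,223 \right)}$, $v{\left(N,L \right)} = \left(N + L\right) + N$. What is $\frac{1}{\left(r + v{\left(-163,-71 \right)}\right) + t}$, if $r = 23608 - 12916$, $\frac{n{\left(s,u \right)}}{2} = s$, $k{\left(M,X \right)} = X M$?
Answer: $- \frac{1}{4180} \approx -0.00023923$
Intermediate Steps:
$k{\left(M,X \right)} = M X$
$n{\left(s,u \right)} = 2 s$
$v{\left(N,L \right)} = L + 2 N$ ($v{\left(N,L \right)} = \left(L + N\right) + N = L + 2 N$)
$r = 10692$ ($r = 23608 - 12916 = 10692$)
$t = -14475$ ($t = 2 \cdot 10 - 65 \cdot 223 = 20 - 14495 = -14475$)
$\frac{1}{\left(r + v{\left(-163,-71 \right)}\right) + t} = \frac{1}{\left(10692 + \left(-71 + 2 \left(-163\right)\right)\right) - 14475} = \frac{1}{\left(10692 - 397\right) - 14475} = \frac{1}{10295 - 14475} = \frac{1}{-4180} = - \frac{1}{4180}$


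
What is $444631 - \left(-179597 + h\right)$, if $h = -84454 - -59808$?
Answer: $648874$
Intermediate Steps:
$h = -24646$ ($h = -84454 + 59808 = -24646$)
$444631 - \left(-179597 + h\right) = 444631 - \left(-179597 - 24646\right) = 444631 - -204243 = 444631 + 204243 = 648874$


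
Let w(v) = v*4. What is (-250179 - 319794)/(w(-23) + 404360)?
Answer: -189991/134756 ≈ -1.4099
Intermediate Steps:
w(v) = 4*v
(-250179 - 319794)/(w(-23) + 404360) = (-250179 - 319794)/(4*(-23) + 404360) = -569973/(-92 + 404360) = -569973/404268 = -569973*1/404268 = -189991/134756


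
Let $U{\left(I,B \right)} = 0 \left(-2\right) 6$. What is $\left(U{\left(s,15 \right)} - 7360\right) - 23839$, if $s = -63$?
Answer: $-31199$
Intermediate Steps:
$U{\left(I,B \right)} = 0$ ($U{\left(I,B \right)} = 0 \cdot 6 = 0$)
$\left(U{\left(s,15 \right)} - 7360\right) - 23839 = \left(0 - 7360\right) - 23839 = -7360 - 23839 = -31199$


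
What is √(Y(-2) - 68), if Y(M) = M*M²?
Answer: 2*I*√19 ≈ 8.7178*I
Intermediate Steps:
Y(M) = M³
√(Y(-2) - 68) = √((-2)³ - 68) = √(-8 - 68) = √(-76) = 2*I*√19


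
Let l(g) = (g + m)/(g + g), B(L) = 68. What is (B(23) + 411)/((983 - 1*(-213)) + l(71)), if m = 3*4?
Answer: 68018/169915 ≈ 0.40031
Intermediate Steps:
m = 12
l(g) = (12 + g)/(2*g) (l(g) = (g + 12)/(g + g) = (12 + g)/((2*g)) = (12 + g)*(1/(2*g)) = (12 + g)/(2*g))
(B(23) + 411)/((983 - 1*(-213)) + l(71)) = (68 + 411)/((983 - 1*(-213)) + (½)*(12 + 71)/71) = 479/((983 + 213) + (½)*(1/71)*83) = 479/(1196 + 83/142) = 479/(169915/142) = 479*(142/169915) = 68018/169915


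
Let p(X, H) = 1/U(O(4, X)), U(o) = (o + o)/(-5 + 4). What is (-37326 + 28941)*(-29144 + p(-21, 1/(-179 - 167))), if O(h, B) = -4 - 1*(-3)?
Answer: 488736495/2 ≈ 2.4437e+8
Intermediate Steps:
O(h, B) = -1 (O(h, B) = -4 + 3 = -1)
U(o) = -2*o (U(o) = (2*o)/(-1) = (2*o)*(-1) = -2*o)
p(X, H) = ½ (p(X, H) = 1/(-2*(-1)) = 1/2 = ½)
(-37326 + 28941)*(-29144 + p(-21, 1/(-179 - 167))) = (-37326 + 28941)*(-29144 + ½) = -8385*(-58287/2) = 488736495/2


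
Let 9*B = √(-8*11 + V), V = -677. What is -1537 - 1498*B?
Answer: -1537 - 1498*I*√85/3 ≈ -1537.0 - 4603.6*I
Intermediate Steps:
B = I*√85/3 (B = √(-8*11 - 677)/9 = √(-88 - 677)/9 = √(-765)/9 = (3*I*√85)/9 = I*√85/3 ≈ 3.0732*I)
-1537 - 1498*B = -1537 - 1498*I*√85/3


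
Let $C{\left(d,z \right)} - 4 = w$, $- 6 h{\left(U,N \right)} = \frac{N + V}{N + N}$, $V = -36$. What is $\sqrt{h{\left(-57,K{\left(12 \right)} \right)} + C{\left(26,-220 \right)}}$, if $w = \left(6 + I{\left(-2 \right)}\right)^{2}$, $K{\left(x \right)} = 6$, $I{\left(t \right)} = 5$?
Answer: $\frac{\sqrt{4515}}{6} \approx 11.199$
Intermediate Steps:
$w = 121$ ($w = \left(6 + 5\right)^{2} = 11^{2} = 121$)
$h{\left(U,N \right)} = - \frac{-36 + N}{12 N}$ ($h{\left(U,N \right)} = - \frac{\left(N - 36\right) \frac{1}{N + N}}{6} = - \frac{\left(-36 + N\right) \frac{1}{2 N}}{6} = - \frac{\frac{1}{2} \frac{1}{N} \left(-36 + N\right)}{6} = - \frac{-36 + N}{12 N}$)
$C{\left(d,z \right)} = 125$ ($C{\left(d,z \right)} = 4 + 121 = 125$)
$\sqrt{h{\left(-57,K{\left(12 \right)} \right)} + C{\left(26,-220 \right)}} = \sqrt{\frac{36 - 6}{12 \cdot 6} + 125} = \sqrt{\frac{1}{12} \cdot \frac{1}{6} \left(36 - 6\right) + 125} = \sqrt{\frac{1}{12} \cdot \frac{1}{6} \cdot 30 + 125} = \sqrt{\frac{5}{12} + 125} = \sqrt{\frac{1505}{12}} = \frac{\sqrt{4515}}{6}$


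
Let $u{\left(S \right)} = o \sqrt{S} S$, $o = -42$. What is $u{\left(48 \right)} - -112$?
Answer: $112 - 8064 \sqrt{3} \approx -13855.0$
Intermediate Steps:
$u{\left(S \right)} = - 42 S^{\frac{3}{2}}$ ($u{\left(S \right)} = - 42 \sqrt{S} S = - 42 S^{\frac{3}{2}}$)
$u{\left(48 \right)} - -112 = - 42 \cdot 48^{\frac{3}{2}} - -112 = - 42 \cdot 192 \sqrt{3} + 112 = - 8064 \sqrt{3} + 112 = 112 - 8064 \sqrt{3}$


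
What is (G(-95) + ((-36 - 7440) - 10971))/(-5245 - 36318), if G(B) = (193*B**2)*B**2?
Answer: -15719952178/41563 ≈ -3.7822e+5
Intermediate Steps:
G(B) = 193*B**4
(G(-95) + ((-36 - 7440) - 10971))/(-5245 - 36318) = (193*(-95)**4 + ((-36 - 7440) - 10971))/(-5245 - 36318) = (193*81450625 + (-7476 - 10971))/(-41563) = (15719970625 - 18447)*(-1/41563) = 15719952178*(-1/41563) = -15719952178/41563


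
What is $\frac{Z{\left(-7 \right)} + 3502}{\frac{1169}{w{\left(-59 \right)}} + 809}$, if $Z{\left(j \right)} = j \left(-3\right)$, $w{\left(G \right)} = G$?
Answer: $\frac{207857}{46562} \approx 4.4641$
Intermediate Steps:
$Z{\left(j \right)} = - 3 j$
$\frac{Z{\left(-7 \right)} + 3502}{\frac{1169}{w{\left(-59 \right)}} + 809} = \frac{\left(-3\right) \left(-7\right) + 3502}{\frac{1169}{-59} + 809} = \frac{21 + 3502}{1169 \left(- \frac{1}{59}\right) + 809} = \frac{3523}{- \frac{1169}{59} + 809} = \frac{3523}{\frac{46562}{59}} = 3523 \cdot \frac{59}{46562} = \frac{207857}{46562}$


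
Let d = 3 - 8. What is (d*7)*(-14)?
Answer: 490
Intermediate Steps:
d = -5
(d*7)*(-14) = -5*7*(-14) = -35*(-14) = 490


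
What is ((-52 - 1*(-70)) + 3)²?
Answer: 441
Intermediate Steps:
((-52 - 1*(-70)) + 3)² = ((-52 + 70) + 3)² = (18 + 3)² = 21² = 441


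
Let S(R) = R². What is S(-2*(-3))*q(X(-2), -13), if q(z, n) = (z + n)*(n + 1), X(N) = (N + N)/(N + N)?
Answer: 5184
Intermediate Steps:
X(N) = 1 (X(N) = (2*N)/((2*N)) = (2*N)*(1/(2*N)) = 1)
q(z, n) = (1 + n)*(n + z) (q(z, n) = (n + z)*(1 + n) = (1 + n)*(n + z))
S(-2*(-3))*q(X(-2), -13) = (-2*(-3))²*(-13 + 1 + (-13)² - 13*1) = 6²*(-13 + 1 + 169 - 13) = 36*144 = 5184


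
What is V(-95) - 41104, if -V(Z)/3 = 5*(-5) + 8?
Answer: -41053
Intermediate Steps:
V(Z) = 51 (V(Z) = -3*(5*(-5) + 8) = -3*(-25 + 8) = -3*(-17) = 51)
V(-95) - 41104 = 51 - 41104 = -41053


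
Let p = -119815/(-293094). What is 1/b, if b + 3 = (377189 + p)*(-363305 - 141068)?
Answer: -293094/55759419980015995 ≈ -5.2564e-12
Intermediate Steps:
p = 119815/293094 (p = -119815*(-1/293094) = 119815/293094 ≈ 0.40879)
b = -55759419980015995/293094 (b = -3 + (377189 + 119815/293094)*(-363305 - 141068) = -3 + (110551952581/293094)*(-504373) = -3 - 55759419979136713/293094 = -55759419980015995/293094 ≈ -1.9024e+11)
1/b = 1/(-55759419980015995/293094) = -293094/55759419980015995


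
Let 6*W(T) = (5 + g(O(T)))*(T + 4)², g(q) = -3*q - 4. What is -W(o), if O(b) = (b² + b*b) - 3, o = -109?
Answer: 130969650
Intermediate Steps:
O(b) = -3 + 2*b² (O(b) = (b² + b²) - 3 = 2*b² - 3 = -3 + 2*b²)
g(q) = -4 - 3*q
W(T) = (4 + T)²*(10 - 6*T²)/6 (W(T) = ((5 + (-4 - 3*(-3 + 2*T²)))*(T + 4)²)/6 = ((5 + (-4 + (9 - 6*T²)))*(4 + T)²)/6 = ((5 + (5 - 6*T²))*(4 + T)²)/6 = ((10 - 6*T²)*(4 + T)²)/6 = ((4 + T)²*(10 - 6*T²))/6 = (4 + T)²*(10 - 6*T²)/6)
-W(o) = -(4 - 109)²*(5/3 - 1*(-109)²) = -(-105)²*(5/3 - 1*11881) = -11025*(5/3 - 11881) = -11025*(-35638)/3 = -1*(-130969650) = 130969650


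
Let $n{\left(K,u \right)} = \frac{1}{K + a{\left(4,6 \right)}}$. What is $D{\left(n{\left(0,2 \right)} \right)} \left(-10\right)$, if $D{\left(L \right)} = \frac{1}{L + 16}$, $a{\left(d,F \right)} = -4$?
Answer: $- \frac{40}{63} \approx -0.63492$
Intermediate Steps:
$n{\left(K,u \right)} = \frac{1}{-4 + K}$ ($n{\left(K,u \right)} = \frac{1}{K - 4} = \frac{1}{-4 + K}$)
$D{\left(L \right)} = \frac{1}{16 + L}$
$D{\left(n{\left(0,2 \right)} \right)} \left(-10\right) = \frac{1}{16 + \frac{1}{-4 + 0}} \left(-10\right) = \frac{1}{16 + \frac{1}{-4}} \left(-10\right) = \frac{1}{16 - \frac{1}{4}} \left(-10\right) = \frac{1}{\frac{63}{4}} \left(-10\right) = \frac{4}{63} \left(-10\right) = - \frac{40}{63}$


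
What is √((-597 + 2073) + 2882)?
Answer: √4358 ≈ 66.015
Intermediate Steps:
√((-597 + 2073) + 2882) = √(1476 + 2882) = √4358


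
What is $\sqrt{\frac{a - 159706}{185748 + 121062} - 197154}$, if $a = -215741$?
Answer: $\frac{i \sqrt{2062076629834830}}{102270} \approx 444.02 i$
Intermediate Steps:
$\sqrt{\frac{a - 159706}{185748 + 121062} - 197154} = \sqrt{\frac{-215741 - 159706}{185748 + 121062} - 197154} = \sqrt{- \frac{375447}{306810} - 197154} = \sqrt{\left(-375447\right) \frac{1}{306810} - 197154} = \sqrt{- \frac{125149}{102270} - 197154} = \sqrt{- \frac{20163064729}{102270}} = \frac{i \sqrt{2062076629834830}}{102270}$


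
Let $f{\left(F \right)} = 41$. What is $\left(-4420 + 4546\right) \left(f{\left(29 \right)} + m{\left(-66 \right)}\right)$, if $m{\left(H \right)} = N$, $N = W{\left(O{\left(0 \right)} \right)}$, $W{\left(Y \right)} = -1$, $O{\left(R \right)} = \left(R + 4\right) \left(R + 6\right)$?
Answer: $5040$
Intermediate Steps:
$O{\left(R \right)} = \left(4 + R\right) \left(6 + R\right)$
$N = -1$
$m{\left(H \right)} = -1$
$\left(-4420 + 4546\right) \left(f{\left(29 \right)} + m{\left(-66 \right)}\right) = \left(-4420 + 4546\right) \left(41 - 1\right) = 126 \cdot 40 = 5040$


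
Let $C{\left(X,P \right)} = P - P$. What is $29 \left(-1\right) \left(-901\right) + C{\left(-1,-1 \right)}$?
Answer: $26129$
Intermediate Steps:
$C{\left(X,P \right)} = 0$
$29 \left(-1\right) \left(-901\right) + C{\left(-1,-1 \right)} = 29 \left(-1\right) \left(-901\right) + 0 = \left(-29\right) \left(-901\right) + 0 = 26129 + 0 = 26129$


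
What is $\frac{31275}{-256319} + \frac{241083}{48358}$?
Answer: $\frac{60281757027}{12395074202} \approx 4.8634$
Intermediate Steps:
$\frac{31275}{-256319} + \frac{241083}{48358} = 31275 \left(- \frac{1}{256319}\right) + 241083 \cdot \frac{1}{48358} = - \frac{31275}{256319} + \frac{241083}{48358} = \frac{60281757027}{12395074202}$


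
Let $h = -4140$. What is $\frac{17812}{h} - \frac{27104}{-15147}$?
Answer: $- \frac{397949}{158355} \approx -2.513$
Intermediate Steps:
$\frac{17812}{h} - \frac{27104}{-15147} = \frac{17812}{-4140} - \frac{27104}{-15147} = 17812 \left(- \frac{1}{4140}\right) - - \frac{2464}{1377} = - \frac{4453}{1035} + \frac{2464}{1377} = - \frac{397949}{158355}$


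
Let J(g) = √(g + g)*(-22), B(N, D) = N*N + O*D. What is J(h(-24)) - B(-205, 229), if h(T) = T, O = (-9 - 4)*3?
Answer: -33094 - 88*I*√3 ≈ -33094.0 - 152.42*I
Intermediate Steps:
O = -39 (O = -13*3 = -39)
B(N, D) = N² - 39*D (B(N, D) = N*N - 39*D = N² - 39*D)
J(g) = -22*√2*√g (J(g) = √(2*g)*(-22) = (√2*√g)*(-22) = -22*√2*√g)
J(h(-24)) - B(-205, 229) = -22*√2*√(-24) - ((-205)² - 39*229) = -22*√2*2*I*√6 - (42025 - 8931) = -88*I*√3 - 1*33094 = -88*I*√3 - 33094 = -33094 - 88*I*√3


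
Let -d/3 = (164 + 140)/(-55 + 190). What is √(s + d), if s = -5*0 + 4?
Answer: 2*I*√155/15 ≈ 1.66*I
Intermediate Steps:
d = -304/45 (d = -3*(164 + 140)/(-55 + 190) = -912/135 = -3*304/135 = -304/45 ≈ -6.7556)
s = 4 (s = 0 + 4 = 4)
√(s + d) = √(4 - 304/45) = √(-124/45) = 2*I*√155/15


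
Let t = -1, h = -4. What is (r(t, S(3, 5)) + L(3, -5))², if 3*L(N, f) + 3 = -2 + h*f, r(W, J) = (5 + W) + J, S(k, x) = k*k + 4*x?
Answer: 1444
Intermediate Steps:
S(k, x) = k² + 4*x
r(W, J) = 5 + J + W
L(N, f) = -5/3 - 4*f/3 (L(N, f) = -1 + (-2 - 4*f)/3 = -1 + (-⅔ - 4*f/3) = -5/3 - 4*f/3)
(r(t, S(3, 5)) + L(3, -5))² = ((5 + (3² + 4*5) - 1) + (-5/3 - 4/3*(-5)))² = ((5 + (9 + 20) - 1) + (-5/3 + 20/3))² = ((5 + 29 - 1) + 5)² = (33 + 5)² = 38² = 1444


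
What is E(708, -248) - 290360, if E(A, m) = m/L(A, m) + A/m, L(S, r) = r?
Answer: -18002435/62 ≈ -2.9036e+5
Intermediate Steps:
E(A, m) = 1 + A/m (E(A, m) = m/m + A/m = 1 + A/m)
E(708, -248) - 290360 = (708 - 248)/(-248) - 290360 = -1/248*460 - 290360 = -115/62 - 290360 = -18002435/62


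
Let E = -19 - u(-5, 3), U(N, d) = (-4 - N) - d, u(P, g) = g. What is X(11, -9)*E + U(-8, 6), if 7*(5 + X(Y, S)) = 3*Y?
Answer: 30/7 ≈ 4.2857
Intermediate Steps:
X(Y, S) = -5 + 3*Y/7 (X(Y, S) = -5 + (3*Y)/7 = -5 + 3*Y/7)
U(N, d) = -4 - N - d
E = -22 (E = -19 - 1*3 = -19 - 3 = -22)
X(11, -9)*E + U(-8, 6) = (-5 + (3/7)*11)*(-22) + (-4 - 1*(-8) - 1*6) = (-5 + 33/7)*(-22) + (-4 + 8 - 6) = -2/7*(-22) - 2 = 44/7 - 2 = 30/7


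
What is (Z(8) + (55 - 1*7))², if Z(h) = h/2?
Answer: 2704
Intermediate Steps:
Z(h) = h/2 (Z(h) = h*(½) = h/2)
(Z(8) + (55 - 1*7))² = ((½)*8 + (55 - 1*7))² = (4 + (55 - 7))² = (4 + 48)² = 52² = 2704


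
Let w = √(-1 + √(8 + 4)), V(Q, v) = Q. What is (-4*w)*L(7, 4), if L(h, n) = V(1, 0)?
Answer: -4*√(-1 + 2*√3) ≈ -6.2790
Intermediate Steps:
L(h, n) = 1
w = √(-1 + 2*√3) (w = √(-1 + √12) = √(-1 + 2*√3) ≈ 1.5697)
(-4*w)*L(7, 4) = -4*√(-1 + 2*√3)*1 = -4*√(-1 + 2*√3)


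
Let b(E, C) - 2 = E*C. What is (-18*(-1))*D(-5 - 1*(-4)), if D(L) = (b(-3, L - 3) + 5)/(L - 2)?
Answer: -114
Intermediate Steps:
b(E, C) = 2 + C*E (b(E, C) = 2 + E*C = 2 + C*E)
D(L) = (16 - 3*L)/(-2 + L) (D(L) = ((2 + (L - 3)*(-3)) + 5)/(L - 2) = ((2 + (-3 + L)*(-3)) + 5)/(-2 + L) = ((2 + (9 - 3*L)) + 5)/(-2 + L) = ((11 - 3*L) + 5)/(-2 + L) = (16 - 3*L)/(-2 + L))
(-18*(-1))*D(-5 - 1*(-4)) = (-18*(-1))*((16 - 3*(-5 - 1*(-4)))/(-2 + (-5 - 1*(-4)))) = 18*((16 - 3*(-5 + 4))/(-2 + (-5 + 4))) = 18*((16 - 3*(-1))/(-2 - 1)) = 18*((16 + 3)/(-3)) = 18*(-1/3*19) = 18*(-19/3) = -114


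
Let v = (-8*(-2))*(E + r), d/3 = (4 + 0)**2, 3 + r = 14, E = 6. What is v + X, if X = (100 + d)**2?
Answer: 22176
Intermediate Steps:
r = 11 (r = -3 + 14 = 11)
d = 48 (d = 3*(4 + 0)**2 = 3*4**2 = 3*16 = 48)
X = 21904 (X = (100 + 48)**2 = 148**2 = 21904)
v = 272 (v = (-8*(-2))*(6 + 11) = 16*17 = 272)
v + X = 272 + 21904 = 22176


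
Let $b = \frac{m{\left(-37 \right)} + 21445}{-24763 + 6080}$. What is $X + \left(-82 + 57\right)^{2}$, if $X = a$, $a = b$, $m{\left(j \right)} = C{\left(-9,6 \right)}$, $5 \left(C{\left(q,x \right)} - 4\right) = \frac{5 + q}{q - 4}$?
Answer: $\frac{757602686}{1214395} \approx 623.85$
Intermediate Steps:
$C{\left(q,x \right)} = 4 + \frac{5 + q}{5 \left(-4 + q\right)}$ ($C{\left(q,x \right)} = 4 + \frac{\left(5 + q\right) \frac{1}{q - 4}}{5} = 4 + \frac{\left(5 + q\right) \frac{1}{-4 + q}}{5} = 4 + \frac{\frac{1}{-4 + q} \left(5 + q\right)}{5} = 4 + \frac{5 + q}{5 \left(-4 + q\right)}$)
$m{\left(j \right)} = \frac{264}{65}$ ($m{\left(j \right)} = \frac{3 \left(-25 + 7 \left(-9\right)\right)}{5 \left(-4 - 9\right)} = \frac{3 \left(-25 - 63\right)}{5 \left(-13\right)} = \frac{3}{5} \left(- \frac{1}{13}\right) \left(-88\right) = \frac{264}{65}$)
$b = - \frac{1394189}{1214395}$ ($b = \frac{\frac{264}{65} + 21445}{-24763 + 6080} = \frac{1394189}{65 \left(-18683\right)} = \frac{1394189}{65} \left(- \frac{1}{18683}\right) = - \frac{1394189}{1214395} \approx -1.1481$)
$a = - \frac{1394189}{1214395} \approx -1.1481$
$X = - \frac{1394189}{1214395} \approx -1.1481$
$X + \left(-82 + 57\right)^{2} = - \frac{1394189}{1214395} + \left(-82 + 57\right)^{2} = - \frac{1394189}{1214395} + \left(-25\right)^{2} = - \frac{1394189}{1214395} + 625 = \frac{757602686}{1214395}$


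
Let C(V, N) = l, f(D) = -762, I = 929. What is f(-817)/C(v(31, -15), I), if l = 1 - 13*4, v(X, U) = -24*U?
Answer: 254/17 ≈ 14.941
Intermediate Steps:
l = -51 (l = 1 - 52 = -51)
C(V, N) = -51
f(-817)/C(v(31, -15), I) = -762/(-51) = -762*(-1/51) = 254/17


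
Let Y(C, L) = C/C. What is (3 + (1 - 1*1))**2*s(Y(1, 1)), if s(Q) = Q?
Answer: 9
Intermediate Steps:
Y(C, L) = 1
(3 + (1 - 1*1))**2*s(Y(1, 1)) = (3 + (1 - 1*1))**2*1 = (3 + (1 - 1))**2*1 = (3 + 0)**2*1 = 3**2*1 = 9*1 = 9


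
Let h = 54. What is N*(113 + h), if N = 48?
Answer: 8016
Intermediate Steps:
N*(113 + h) = 48*(113 + 54) = 48*167 = 8016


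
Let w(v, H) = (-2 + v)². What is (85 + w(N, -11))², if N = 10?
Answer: 22201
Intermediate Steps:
(85 + w(N, -11))² = (85 + (-2 + 10)²)² = (85 + 8²)² = (85 + 64)² = 149² = 22201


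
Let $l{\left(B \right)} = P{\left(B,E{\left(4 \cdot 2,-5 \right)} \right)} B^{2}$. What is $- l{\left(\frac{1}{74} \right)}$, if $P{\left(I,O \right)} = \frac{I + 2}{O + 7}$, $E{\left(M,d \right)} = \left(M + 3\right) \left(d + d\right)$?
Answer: $\frac{149}{41738072} \approx 3.5699 \cdot 10^{-6}$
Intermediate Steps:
$E{\left(M,d \right)} = 2 d \left(3 + M\right)$ ($E{\left(M,d \right)} = \left(3 + M\right) 2 d = 2 d \left(3 + M\right)$)
$P{\left(I,O \right)} = \frac{2 + I}{7 + O}$
$l{\left(B \right)} = B^{2} \left(- \frac{2}{103} - \frac{B}{103}\right)$ ($l{\left(B \right)} = \frac{2 + B}{7 + 2 \left(-5\right) \left(3 + 4 \cdot 2\right)} B^{2} = \frac{2 + B}{7 + 2 \left(-5\right) \left(3 + 8\right)} B^{2} = \frac{2 + B}{7 + 2 \left(-5\right) 11} B^{2} = \frac{2 + B}{7 - 110} B^{2} = \frac{2 + B}{-103} B^{2} = - \frac{2 + B}{103} B^{2} = \left(- \frac{2}{103} - \frac{B}{103}\right) B^{2} = B^{2} \left(- \frac{2}{103} - \frac{B}{103}\right)$)
$- l{\left(\frac{1}{74} \right)} = - \frac{\left(\frac{1}{74}\right)^{2} \left(-2 - \frac{1}{74}\right)}{103} = - \frac{-2 - \frac{1}{74}}{103 \cdot 5476} = - \frac{-149}{103 \cdot 5476 \cdot 74} = \left(-1\right) \left(- \frac{149}{41738072}\right) = \frac{149}{41738072}$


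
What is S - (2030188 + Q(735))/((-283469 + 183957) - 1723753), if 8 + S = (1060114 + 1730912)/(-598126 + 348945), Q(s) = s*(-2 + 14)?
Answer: -8215281935162/454322995965 ≈ -18.082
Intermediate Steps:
Q(s) = 12*s (Q(s) = s*12 = 12*s)
S = -4784474/249181 (S = -8 + (1060114 + 1730912)/(-598126 + 348945) = -8 + 2791026/(-249181) = -8 + 2791026*(-1/249181) = -8 - 2791026/249181 = -4784474/249181 ≈ -19.201)
S - (2030188 + Q(735))/((-283469 + 183957) - 1723753) = -4784474/249181 - (2030188 + 12*735)/((-283469 + 183957) - 1723753) = -4784474/249181 - (2030188 + 8820)/(-99512 - 1723753) = -4784474/249181 - 2039008/(-1823265) = -4784474/249181 - 2039008*(-1)/1823265 = -4784474/249181 - 1*(-2039008/1823265) = -4784474/249181 + 2039008/1823265 = -8215281935162/454322995965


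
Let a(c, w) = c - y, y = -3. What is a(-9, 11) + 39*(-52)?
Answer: -2034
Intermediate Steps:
a(c, w) = 3 + c (a(c, w) = c - 1*(-3) = c + 3 = 3 + c)
a(-9, 11) + 39*(-52) = (3 - 9) + 39*(-52) = -6 - 2028 = -2034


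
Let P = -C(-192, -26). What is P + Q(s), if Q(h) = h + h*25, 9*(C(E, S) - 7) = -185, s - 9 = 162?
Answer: 40136/9 ≈ 4459.6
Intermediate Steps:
s = 171 (s = 9 + 162 = 171)
C(E, S) = -122/9 (C(E, S) = 7 + (⅑)*(-185) = 7 - 185/9 = -122/9)
P = 122/9 (P = -1*(-122/9) = 122/9 ≈ 13.556)
Q(h) = 26*h (Q(h) = h + 25*h = 26*h)
P + Q(s) = 122/9 + 26*171 = 122/9 + 4446 = 40136/9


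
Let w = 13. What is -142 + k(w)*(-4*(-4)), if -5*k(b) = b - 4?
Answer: -854/5 ≈ -170.80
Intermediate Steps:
k(b) = 4/5 - b/5 (k(b) = -(b - 4)/5 = -(-4 + b)/5 = 4/5 - b/5)
-142 + k(w)*(-4*(-4)) = -142 + (4/5 - 1/5*13)*(-4*(-4)) = -142 + (4/5 - 13/5)*16 = -142 - 9/5*16 = -142 - 144/5 = -854/5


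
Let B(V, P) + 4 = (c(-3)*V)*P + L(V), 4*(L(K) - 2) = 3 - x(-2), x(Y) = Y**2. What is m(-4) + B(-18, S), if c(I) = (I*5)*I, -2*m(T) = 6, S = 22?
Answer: -71301/4 ≈ -17825.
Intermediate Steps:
m(T) = -3 (m(T) = -1/2*6 = -3)
c(I) = 5*I**2 (c(I) = (5*I)*I = 5*I**2)
L(K) = 7/4 (L(K) = 2 + (3 - 1*(-2)**2)/4 = 2 + (3 - 1*4)/4 = 2 + (3 - 4)/4 = 2 + (1/4)*(-1) = 2 - 1/4 = 7/4)
B(V, P) = -9/4 + 45*P*V (B(V, P) = -4 + (((5*(-3)**2)*V)*P + 7/4) = -4 + (((5*9)*V)*P + 7/4) = -4 + ((45*V)*P + 7/4) = -4 + (45*P*V + 7/4) = -4 + (7/4 + 45*P*V) = -9/4 + 45*P*V)
m(-4) + B(-18, S) = -3 + (-9/4 + 45*22*(-18)) = -3 + (-9/4 - 17820) = -3 - 71289/4 = -71301/4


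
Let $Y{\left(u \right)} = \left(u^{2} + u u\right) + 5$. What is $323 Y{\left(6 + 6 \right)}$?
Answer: $94639$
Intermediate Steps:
$Y{\left(u \right)} = 5 + 2 u^{2}$ ($Y{\left(u \right)} = \left(u^{2} + u^{2}\right) + 5 = 2 u^{2} + 5 = 5 + 2 u^{2}$)
$323 Y{\left(6 + 6 \right)} = 323 \left(5 + 2 \left(6 + 6\right)^{2}\right) = 323 \left(5 + 2 \cdot 12^{2}\right) = 323 \left(5 + 2 \cdot 144\right) = 323 \left(5 + 288\right) = 323 \cdot 293 = 94639$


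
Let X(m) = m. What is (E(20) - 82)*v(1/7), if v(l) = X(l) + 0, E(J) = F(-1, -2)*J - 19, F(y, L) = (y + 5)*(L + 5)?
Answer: 139/7 ≈ 19.857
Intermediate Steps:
F(y, L) = (5 + L)*(5 + y) (F(y, L) = (5 + y)*(5 + L) = (5 + L)*(5 + y))
E(J) = -19 + 12*J (E(J) = (25 + 5*(-2) + 5*(-1) - 2*(-1))*J - 19 = (25 - 10 - 5 + 2)*J - 19 = 12*J - 19 = -19 + 12*J)
v(l) = l (v(l) = l + 0 = l)
(E(20) - 82)*v(1/7) = ((-19 + 12*20) - 82)/7 = ((-19 + 240) - 82)*(⅐) = (221 - 82)*(⅐) = 139*(⅐) = 139/7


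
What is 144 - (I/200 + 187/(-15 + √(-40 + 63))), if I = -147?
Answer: 3204147/20200 + 187*√23/202 ≈ 163.06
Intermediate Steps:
144 - (I/200 + 187/(-15 + √(-40 + 63))) = 144 - (-147/200 + 187/(-15 + √(-40 + 63))) = 144 - (-147*1/200 + 187/(-15 + √23)) = 144 - (-147/200 + 187/(-15 + √23)) = 144 + (147/200 - 187/(-15 + √23)) = 28947/200 - 187/(-15 + √23)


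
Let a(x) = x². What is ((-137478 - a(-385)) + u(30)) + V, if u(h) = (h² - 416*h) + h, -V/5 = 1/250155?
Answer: -14871864844/50031 ≈ -2.9725e+5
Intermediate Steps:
V = -1/50031 (V = -5/250155 = -5*1/250155 = -1/50031 ≈ -1.9988e-5)
u(h) = h² - 415*h
((-137478 - a(-385)) + u(30)) + V = ((-137478 - 1*(-385)²) + 30*(-415 + 30)) - 1/50031 = ((-137478 - 1*148225) + 30*(-385)) - 1/50031 = ((-137478 - 148225) - 11550) - 1/50031 = (-285703 - 11550) - 1/50031 = -297253 - 1/50031 = -14871864844/50031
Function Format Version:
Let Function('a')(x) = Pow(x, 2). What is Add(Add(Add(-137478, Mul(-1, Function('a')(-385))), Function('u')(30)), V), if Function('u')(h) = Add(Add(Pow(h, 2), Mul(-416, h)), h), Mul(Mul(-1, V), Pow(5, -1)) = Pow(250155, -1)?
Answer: Rational(-14871864844, 50031) ≈ -2.9725e+5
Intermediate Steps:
V = Rational(-1, 50031) (V = Mul(-5, Pow(250155, -1)) = Mul(-5, Rational(1, 250155)) = Rational(-1, 50031) ≈ -1.9988e-5)
Function('u')(h) = Add(Pow(h, 2), Mul(-415, h))
Add(Add(Add(-137478, Mul(-1, Function('a')(-385))), Function('u')(30)), V) = Add(Add(Add(-137478, Mul(-1, Pow(-385, 2))), Mul(30, Add(-415, 30))), Rational(-1, 50031)) = Add(Add(Add(-137478, Mul(-1, 148225)), Mul(30, -385)), Rational(-1, 50031)) = Add(Add(Add(-137478, -148225), -11550), Rational(-1, 50031)) = Add(Add(-285703, -11550), Rational(-1, 50031)) = Add(-297253, Rational(-1, 50031)) = Rational(-14871864844, 50031)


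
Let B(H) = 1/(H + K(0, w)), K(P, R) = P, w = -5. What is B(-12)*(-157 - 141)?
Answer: 149/6 ≈ 24.833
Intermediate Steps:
B(H) = 1/H (B(H) = 1/(H + 0) = 1/H)
B(-12)*(-157 - 141) = (-157 - 141)/(-12) = -1/12*(-298) = 149/6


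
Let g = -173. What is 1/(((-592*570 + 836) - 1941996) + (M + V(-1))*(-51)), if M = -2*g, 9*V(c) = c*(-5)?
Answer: -3/6888823 ≈ -4.3549e-7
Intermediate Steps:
V(c) = -5*c/9 (V(c) = (c*(-5))/9 = (-5*c)/9 = -5*c/9)
M = 346 (M = -2*(-173) = 346)
1/(((-592*570 + 836) - 1941996) + (M + V(-1))*(-51)) = 1/(((-592*570 + 836) - 1941996) + (346 - 5/9*(-1))*(-51)) = 1/(((-337440 + 836) - 1941996) + (346 + 5/9)*(-51)) = 1/((-336604 - 1941996) + (3119/9)*(-51)) = 1/(-2278600 - 53023/3) = 1/(-6888823/3) = -3/6888823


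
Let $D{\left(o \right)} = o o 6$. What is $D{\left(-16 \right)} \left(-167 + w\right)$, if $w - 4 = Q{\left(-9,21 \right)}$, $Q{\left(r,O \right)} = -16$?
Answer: $-274944$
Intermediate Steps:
$w = -12$ ($w = 4 - 16 = -12$)
$D{\left(o \right)} = 6 o^{2}$ ($D{\left(o \right)} = o 6 o = 6 o^{2}$)
$D{\left(-16 \right)} \left(-167 + w\right) = 6 \left(-16\right)^{2} \left(-167 - 12\right) = 6 \cdot 256 \left(-179\right) = 1536 \left(-179\right) = -274944$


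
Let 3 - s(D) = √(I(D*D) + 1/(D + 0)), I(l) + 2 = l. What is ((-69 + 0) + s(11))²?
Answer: (726 + √14410)²/121 ≈ 5915.6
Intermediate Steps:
I(l) = -2 + l
s(D) = 3 - √(-2 + 1/D + D²) (s(D) = 3 - √((-2 + D*D) + 1/(D + 0)) = 3 - √((-2 + D²) + 1/D) = 3 - √(-2 + 1/D + D²))
((-69 + 0) + s(11))² = ((-69 + 0) + (3 - √(-2 + 1/11 + 11²)))² = (-69 + (3 - √(-2 + 1/11 + 121)))² = (-69 + (3 - √(1310/11)))² = (-69 + (3 - √14410/11))² = (-66 - √14410/11)²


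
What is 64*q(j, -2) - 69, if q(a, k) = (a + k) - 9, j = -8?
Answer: -1285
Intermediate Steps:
q(a, k) = -9 + a + k
64*q(j, -2) - 69 = 64*(-9 - 8 - 2) - 69 = 64*(-19) - 69 = -1216 - 69 = -1285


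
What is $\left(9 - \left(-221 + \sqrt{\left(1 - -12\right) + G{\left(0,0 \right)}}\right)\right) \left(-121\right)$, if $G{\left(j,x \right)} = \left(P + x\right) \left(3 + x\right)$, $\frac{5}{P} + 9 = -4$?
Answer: $-27830 + \frac{121 \sqrt{2002}}{13} \approx -27414.0$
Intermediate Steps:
$P = - \frac{5}{13}$ ($P = \frac{5}{-9 - 4} = \frac{5}{-13} = 5 \left(- \frac{1}{13}\right) = - \frac{5}{13} \approx -0.38462$)
$G{\left(j,x \right)} = \left(3 + x\right) \left(- \frac{5}{13} + x\right)$ ($G{\left(j,x \right)} = \left(- \frac{5}{13} + x\right) \left(3 + x\right) = \left(3 + x\right) \left(- \frac{5}{13} + x\right)$)
$\left(9 - \left(-221 + \sqrt{\left(1 - -12\right) + G{\left(0,0 \right)}}\right)\right) \left(-121\right) = \left(9 + \left(221 - \sqrt{\left(1 - -12\right) + \left(- \frac{15}{13} + 0^{2} + \frac{34}{13} \cdot 0\right)}\right)\right) \left(-121\right) = \left(9 + \left(221 - \sqrt{\left(1 + 12\right) + \left(- \frac{15}{13} + 0 + 0\right)}\right)\right) \left(-121\right) = \left(9 + \left(221 - \sqrt{13 - \frac{15}{13}}\right)\right) \left(-121\right) = \left(9 + \left(221 - \sqrt{\frac{154}{13}}\right)\right) \left(-121\right) = \left(9 + \left(221 - \frac{\sqrt{2002}}{13}\right)\right) \left(-121\right) = \left(230 - \frac{\sqrt{2002}}{13}\right) \left(-121\right) = -27830 + \frac{121 \sqrt{2002}}{13}$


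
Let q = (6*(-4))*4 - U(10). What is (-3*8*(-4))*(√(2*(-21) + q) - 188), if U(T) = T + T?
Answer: -18048 + 96*I*√158 ≈ -18048.0 + 1206.7*I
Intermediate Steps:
U(T) = 2*T
q = -116 (q = (6*(-4))*4 - 2*10 = -24*4 - 1*20 = -96 - 20 = -116)
(-3*8*(-4))*(√(2*(-21) + q) - 188) = (-3*8*(-4))*(√(2*(-21) - 116) - 188) = (-24*(-4))*(√(-42 - 116) - 188) = 96*(√(-158) - 188) = 96*(I*√158 - 188) = 96*(-188 + I*√158) = -18048 + 96*I*√158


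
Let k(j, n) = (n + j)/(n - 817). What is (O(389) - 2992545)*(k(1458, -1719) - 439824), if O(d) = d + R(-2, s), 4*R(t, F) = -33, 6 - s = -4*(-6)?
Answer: 13349761060569771/10144 ≈ 1.3160e+12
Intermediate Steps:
s = -18 (s = 6 - (-4)*(-6) = 6 - 1*24 = 6 - 24 = -18)
R(t, F) = -33/4 (R(t, F) = (¼)*(-33) = -33/4)
k(j, n) = (j + n)/(-817 + n)
O(d) = -33/4 + d (O(d) = d - 33/4 = -33/4 + d)
(O(389) - 2992545)*(k(1458, -1719) - 439824) = ((-33/4 + 389) - 2992545)*((1458 - 1719)/(-817 - 1719) - 439824) = (1523/4 - 2992545)*(-261/(-2536) - 439824) = -11968657*(-1/2536*(-261) - 439824)/4 = -11968657*(261/2536 - 439824)/4 = -11968657/4*(-1115393403/2536) = 13349761060569771/10144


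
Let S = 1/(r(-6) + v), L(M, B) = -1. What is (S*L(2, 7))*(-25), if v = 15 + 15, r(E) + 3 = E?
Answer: 25/21 ≈ 1.1905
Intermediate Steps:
r(E) = -3 + E
v = 30
S = 1/21 (S = 1/((-3 - 6) + 30) = 1/(-9 + 30) = 1/21 ≈ 0.047619)
(S*L(2, 7))*(-25) = ((1/21)*(-1))*(-25) = -1/21*(-25) = 25/21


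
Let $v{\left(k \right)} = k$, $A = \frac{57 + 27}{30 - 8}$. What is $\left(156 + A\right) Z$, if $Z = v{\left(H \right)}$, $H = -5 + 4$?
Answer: $- \frac{1758}{11} \approx -159.82$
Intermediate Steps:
$A = \frac{42}{11}$ ($A = \frac{84}{22} = 84 \cdot \frac{1}{22} = \frac{42}{11} \approx 3.8182$)
$H = -1$
$Z = -1$
$\left(156 + A\right) Z = \left(156 + \frac{42}{11}\right) \left(-1\right) = \frac{1758}{11} \left(-1\right) = - \frac{1758}{11}$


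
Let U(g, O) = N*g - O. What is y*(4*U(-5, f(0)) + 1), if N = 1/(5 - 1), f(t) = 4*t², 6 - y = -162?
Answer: -672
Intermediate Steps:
y = 168 (y = 6 - 1*(-162) = 6 + 162 = 168)
N = ¼ (N = 1/4 = ¼ ≈ 0.25000)
U(g, O) = -O + g/4 (U(g, O) = g/4 - O = -O + g/4)
y*(4*U(-5, f(0)) + 1) = 168*(4*(-4*0² + (¼)*(-5)) + 1) = 168*(4*(-4*0 - 5/4) + 1) = 168*(4*(-1*0 - 5/4) + 1) = 168*(4*(0 - 5/4) + 1) = 168*(4*(-5/4) + 1) = 168*(-5 + 1) = 168*(-4) = -672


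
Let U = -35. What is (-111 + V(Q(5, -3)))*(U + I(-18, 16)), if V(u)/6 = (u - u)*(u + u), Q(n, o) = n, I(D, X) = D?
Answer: 5883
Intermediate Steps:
V(u) = 0 (V(u) = 6*((u - u)*(u + u)) = 6*(0*(2*u)) = 6*0 = 0)
(-111 + V(Q(5, -3)))*(U + I(-18, 16)) = (-111 + 0)*(-35 - 18) = -111*(-53) = 5883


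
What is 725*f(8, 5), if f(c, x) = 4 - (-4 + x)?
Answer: 2175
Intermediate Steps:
f(c, x) = 8 - x (f(c, x) = 4 + (4 - x) = 8 - x)
725*f(8, 5) = 725*(8 - 1*5) = 725*(8 - 5) = 725*3 = 2175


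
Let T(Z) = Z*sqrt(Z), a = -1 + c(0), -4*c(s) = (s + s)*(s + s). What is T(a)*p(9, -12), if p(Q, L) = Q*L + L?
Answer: 120*I ≈ 120.0*I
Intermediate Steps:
p(Q, L) = L + L*Q (p(Q, L) = L*Q + L = L + L*Q)
c(s) = -s**2 (c(s) = -(s + s)*(s + s)/4 = -2*s*2*s/4 = -s**2)
a = -1 (a = -1 - 1*0**2 = -1 - 1*0 = -1 + 0 = -1)
T(Z) = Z**(3/2)
T(a)*p(9, -12) = (-1)**(3/2)*(-12*(1 + 9)) = (-I)*(-12*10) = -I*(-120) = 120*I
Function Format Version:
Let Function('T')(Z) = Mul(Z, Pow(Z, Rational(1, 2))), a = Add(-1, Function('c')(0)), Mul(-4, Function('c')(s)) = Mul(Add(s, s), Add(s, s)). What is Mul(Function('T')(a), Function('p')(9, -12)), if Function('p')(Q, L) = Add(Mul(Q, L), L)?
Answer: Mul(120, I) ≈ Mul(120.00, I)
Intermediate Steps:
Function('p')(Q, L) = Add(L, Mul(L, Q)) (Function('p')(Q, L) = Add(Mul(L, Q), L) = Add(L, Mul(L, Q)))
Function('c')(s) = Mul(-1, Pow(s, 2)) (Function('c')(s) = Mul(Rational(-1, 4), Mul(Add(s, s), Add(s, s))) = Mul(Rational(-1, 4), Mul(Mul(2, s), Mul(2, s))) = Mul(Rational(-1, 4), Mul(4, Pow(s, 2))) = Mul(-1, Pow(s, 2)))
a = -1 (a = Add(-1, Mul(-1, Pow(0, 2))) = Add(-1, Mul(-1, 0)) = Add(-1, 0) = -1)
Function('T')(Z) = Pow(Z, Rational(3, 2))
Mul(Function('T')(a), Function('p')(9, -12)) = Mul(Pow(-1, Rational(3, 2)), Mul(-12, Add(1, 9))) = Mul(Mul(-1, I), Mul(-12, 10)) = Mul(Mul(-1, I), -120) = Mul(120, I)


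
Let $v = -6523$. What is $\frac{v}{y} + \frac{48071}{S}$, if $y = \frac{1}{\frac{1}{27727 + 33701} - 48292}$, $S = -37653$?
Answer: $\frac{242866309640156879}{770982828} \approx 3.1501 \cdot 10^{8}$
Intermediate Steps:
$y = - \frac{61428}{2966480975}$ ($y = \frac{1}{\frac{1}{61428} - 48292} = \frac{1}{- \frac{2966480975}{61428}} = - \frac{61428}{2966480975} \approx -2.0707 \cdot 10^{-5}$)
$\frac{v}{y} + \frac{48071}{S} = - \frac{6523}{- \frac{61428}{2966480975}} + \frac{48071}{-37653} = \left(-6523\right) \left(- \frac{2966480975}{61428}\right) + 48071 \left(- \frac{1}{37653}\right) = \frac{19350355399925}{61428} - \frac{48071}{37653} = \frac{242866309640156879}{770982828}$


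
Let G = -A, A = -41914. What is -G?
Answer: -41914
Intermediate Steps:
G = 41914 (G = -1*(-41914) = 41914)
-G = -1*41914 = -41914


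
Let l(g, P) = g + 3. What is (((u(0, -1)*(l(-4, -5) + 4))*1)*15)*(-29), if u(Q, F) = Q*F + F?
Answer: 1305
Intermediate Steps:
u(Q, F) = F + F*Q (u(Q, F) = F*Q + F = F + F*Q)
l(g, P) = 3 + g
(((u(0, -1)*(l(-4, -5) + 4))*1)*15)*(-29) = ((((-(1 + 0))*((3 - 4) + 4))*1)*15)*(-29) = ((((-1*1)*(-1 + 4))*1)*15)*(-29) = ((-1*3*1)*15)*(-29) = (-3*1*15)*(-29) = -3*15*(-29) = -45*(-29) = 1305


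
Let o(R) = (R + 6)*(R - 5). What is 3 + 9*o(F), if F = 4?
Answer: -87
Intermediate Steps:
o(R) = (-5 + R)*(6 + R) (o(R) = (6 + R)*(-5 + R) = (-5 + R)*(6 + R))
3 + 9*o(F) = 3 + 9*(-30 + 4 + 4²) = 3 + 9*(-30 + 4 + 16) = 3 + 9*(-10) = 3 - 90 = -87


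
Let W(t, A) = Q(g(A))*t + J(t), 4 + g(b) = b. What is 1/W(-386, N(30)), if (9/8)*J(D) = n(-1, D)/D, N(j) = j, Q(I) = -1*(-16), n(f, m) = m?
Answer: -9/55576 ≈ -0.00016194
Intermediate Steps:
g(b) = -4 + b
Q(I) = 16
J(D) = 8/9 (J(D) = 8*(D/D)/9 = (8/9)*1 = 8/9)
W(t, A) = 8/9 + 16*t (W(t, A) = 16*t + 8/9 = 8/9 + 16*t)
1/W(-386, N(30)) = 1/(8/9 + 16*(-386)) = 1/(8/9 - 6176) = 1/(-55576/9) = -9/55576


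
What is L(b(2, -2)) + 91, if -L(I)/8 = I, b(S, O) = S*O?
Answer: 123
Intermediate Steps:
b(S, O) = O*S
L(I) = -8*I
L(b(2, -2)) + 91 = -(-16)*2 + 91 = -8*(-4) + 91 = 32 + 91 = 123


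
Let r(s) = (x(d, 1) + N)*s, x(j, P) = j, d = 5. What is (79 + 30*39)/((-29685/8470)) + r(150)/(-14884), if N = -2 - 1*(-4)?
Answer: -15748945177/44183154 ≈ -356.45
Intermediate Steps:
N = 2 (N = -2 + 4 = 2)
r(s) = 7*s (r(s) = (5 + 2)*s = 7*s)
(79 + 30*39)/((-29685/8470)) + r(150)/(-14884) = (79 + 30*39)/((-29685/8470)) + (7*150)/(-14884) = (79 + 1170)/((-29685*1/8470)) + 1050*(-1/14884) = 1249/(-5937/1694) - 525/7442 = 1249*(-1694/5937) - 525/7442 = -2115806/5937 - 525/7442 = -15748945177/44183154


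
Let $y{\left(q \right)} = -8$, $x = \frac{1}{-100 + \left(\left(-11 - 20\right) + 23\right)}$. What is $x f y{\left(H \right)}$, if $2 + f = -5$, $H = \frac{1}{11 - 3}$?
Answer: $- \frac{14}{27} \approx -0.51852$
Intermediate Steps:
$H = \frac{1}{8} \approx 0.125$
$x = - \frac{1}{108}$ ($x = \frac{1}{-100 + \left(-31 + 23\right)} = \frac{1}{-100 - 8} = \frac{1}{-108} = - \frac{1}{108} \approx -0.0092593$)
$f = -7$ ($f = -2 - 5 = -7$)
$x f y{\left(H \right)} = \left(- \frac{1}{108}\right) \left(-7\right) \left(-8\right) = \frac{7}{108} \left(-8\right) = - \frac{14}{27}$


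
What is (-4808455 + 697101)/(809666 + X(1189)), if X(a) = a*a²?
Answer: -4111354/1681723935 ≈ -0.0024447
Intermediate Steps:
X(a) = a³
(-4808455 + 697101)/(809666 + X(1189)) = (-4808455 + 697101)/(809666 + 1189³) = -4111354/(809666 + 1680914269) = -4111354/1681723935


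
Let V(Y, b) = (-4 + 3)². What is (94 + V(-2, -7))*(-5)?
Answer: -475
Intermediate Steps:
V(Y, b) = 1 (V(Y, b) = (-1)² = 1)
(94 + V(-2, -7))*(-5) = (94 + 1)*(-5) = 95*(-5) = -475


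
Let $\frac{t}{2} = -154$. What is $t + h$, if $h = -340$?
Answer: $-648$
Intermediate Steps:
$t = -308$ ($t = 2 \left(-154\right) = -308$)
$t + h = -308 - 340 = -648$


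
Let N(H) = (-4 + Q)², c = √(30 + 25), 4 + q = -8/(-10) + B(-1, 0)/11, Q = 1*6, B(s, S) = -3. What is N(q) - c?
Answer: 4 - √55 ≈ -3.4162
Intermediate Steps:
Q = 6
q = -191/55 (q = -4 + (-8/(-10) - 3/11) = -4 + (-8*(-⅒) - 3*1/11) = -4 + (⅘ - 3/11) = -4 + 29/55 = -191/55 ≈ -3.4727)
c = √55 ≈ 7.4162
N(H) = 4 (N(H) = (-4 + 6)² = 2² = 4)
N(q) - c = 4 - √55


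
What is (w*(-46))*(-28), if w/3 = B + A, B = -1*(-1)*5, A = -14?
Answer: -34776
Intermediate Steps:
B = 5 (B = 1*5 = 5)
w = -27 (w = 3*(5 - 14) = 3*(-9) = -27)
(w*(-46))*(-28) = -27*(-46)*(-28) = 1242*(-28) = -34776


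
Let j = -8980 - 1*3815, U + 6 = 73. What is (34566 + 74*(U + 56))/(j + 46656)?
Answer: 14556/11287 ≈ 1.2896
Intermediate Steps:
U = 67 (U = -6 + 73 = 67)
j = -12795 (j = -8980 - 3815 = -12795)
(34566 + 74*(U + 56))/(j + 46656) = (34566 + 74*(67 + 56))/(-12795 + 46656) = (34566 + 74*123)/33861 = (34566 + 9102)*(1/33861) = 43668*(1/33861) = 14556/11287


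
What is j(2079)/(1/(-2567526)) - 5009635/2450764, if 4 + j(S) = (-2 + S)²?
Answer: -27144942920456565835/2450764 ≈ -1.1076e+13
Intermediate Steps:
j(S) = -4 + (-2 + S)²
j(2079)/(1/(-2567526)) - 5009635/2450764 = (2079*(-4 + 2079))/(1/(-2567526)) - 5009635/2450764 = (2079*2075)/(-1/2567526) - 5009635*1/2450764 = 4313925*(-2567526) - 5009635/2450764 = -11076114599550 - 5009635/2450764 = -27144942920456565835/2450764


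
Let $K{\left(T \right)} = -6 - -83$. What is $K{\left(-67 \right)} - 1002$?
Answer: $-925$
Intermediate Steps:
$K{\left(T \right)} = 77$ ($K{\left(T \right)} = -6 + 83 = 77$)
$K{\left(-67 \right)} - 1002 = 77 - 1002 = -925$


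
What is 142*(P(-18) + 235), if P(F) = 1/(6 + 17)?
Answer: 767652/23 ≈ 33376.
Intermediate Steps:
P(F) = 1/23
142*(P(-18) + 235) = 142*(1/23 + 235) = 142*(5406/23) = 767652/23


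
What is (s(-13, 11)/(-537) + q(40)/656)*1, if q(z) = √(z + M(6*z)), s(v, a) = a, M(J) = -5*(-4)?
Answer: -11/537 + √15/328 ≈ -0.0086763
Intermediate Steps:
M(J) = 20
q(z) = √(20 + z) (q(z) = √(z + 20) = √(20 + z))
(s(-13, 11)/(-537) + q(40)/656)*1 = (11/(-537) + √(20 + 40)/656)*1 = (11*(-1/537) + √60*(1/656))*1 = (-11/537 + (2*√15)*(1/656))*1 = (-11/537 + √15/328)*1 = -11/537 + √15/328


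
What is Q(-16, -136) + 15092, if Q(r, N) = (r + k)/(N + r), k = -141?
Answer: 2294141/152 ≈ 15093.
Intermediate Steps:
Q(r, N) = (-141 + r)/(N + r) (Q(r, N) = (r - 141)/(N + r) = (-141 + r)/(N + r))
Q(-16, -136) + 15092 = (-141 - 16)/(-136 - 16) + 15092 = -157/(-152) + 15092 = -1/152*(-157) + 15092 = 157/152 + 15092 = 2294141/152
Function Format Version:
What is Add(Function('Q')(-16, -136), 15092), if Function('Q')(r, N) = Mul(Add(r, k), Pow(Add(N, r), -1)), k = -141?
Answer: Rational(2294141, 152) ≈ 15093.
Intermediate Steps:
Function('Q')(r, N) = Mul(Pow(Add(N, r), -1), Add(-141, r)) (Function('Q')(r, N) = Mul(Add(r, -141), Pow(Add(N, r), -1)) = Mul(Add(-141, r), Pow(Add(N, r), -1)) = Mul(Pow(Add(N, r), -1), Add(-141, r)))
Add(Function('Q')(-16, -136), 15092) = Add(Mul(Pow(Add(-136, -16), -1), Add(-141, -16)), 15092) = Add(Mul(Pow(-152, -1), -157), 15092) = Add(Mul(Rational(-1, 152), -157), 15092) = Add(Rational(157, 152), 15092) = Rational(2294141, 152)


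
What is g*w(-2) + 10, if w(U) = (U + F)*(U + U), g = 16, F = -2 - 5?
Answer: 586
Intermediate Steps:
F = -7
w(U) = 2*U*(-7 + U) (w(U) = (U - 7)*(U + U) = (-7 + U)*(2*U) = 2*U*(-7 + U))
g*w(-2) + 10 = 16*(2*(-2)*(-7 - 2)) + 10 = 16*(2*(-2)*(-9)) + 10 = 16*36 + 10 = 576 + 10 = 586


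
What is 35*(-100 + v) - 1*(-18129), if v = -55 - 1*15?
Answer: 12179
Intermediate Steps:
v = -70 (v = -55 - 15 = -70)
35*(-100 + v) - 1*(-18129) = 35*(-100 - 70) - 1*(-18129) = 35*(-170) + 18129 = -5950 + 18129 = 12179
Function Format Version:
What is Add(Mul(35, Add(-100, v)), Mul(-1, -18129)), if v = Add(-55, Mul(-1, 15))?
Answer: 12179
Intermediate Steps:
v = -70 (v = Add(-55, -15) = -70)
Add(Mul(35, Add(-100, v)), Mul(-1, -18129)) = Add(Mul(35, Add(-100, -70)), Mul(-1, -18129)) = Add(Mul(35, -170), 18129) = Add(-5950, 18129) = 12179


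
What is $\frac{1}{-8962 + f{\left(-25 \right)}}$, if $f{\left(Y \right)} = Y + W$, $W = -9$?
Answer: $- \frac{1}{8996} \approx -0.00011116$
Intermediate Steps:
$f{\left(Y \right)} = -9 + Y$ ($f{\left(Y \right)} = Y - 9 = -9 + Y$)
$\frac{1}{-8962 + f{\left(-25 \right)}} = \frac{1}{-8962 - 34} = \frac{1}{-8996} = - \frac{1}{8996}$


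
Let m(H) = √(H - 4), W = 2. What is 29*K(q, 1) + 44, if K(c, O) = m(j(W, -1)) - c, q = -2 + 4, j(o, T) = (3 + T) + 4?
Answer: -14 + 29*√2 ≈ 27.012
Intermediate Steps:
j(o, T) = 7 + T
q = 2
m(H) = √(-4 + H)
K(c, O) = √2 - c (K(c, O) = √(-4 + (7 - 1)) - c = √(-4 + 6) - c = √2 - c)
29*K(q, 1) + 44 = 29*(√2 - 1*2) + 44 = 29*(√2 - 2) + 44 = 29*(-2 + √2) + 44 = (-58 + 29*√2) + 44 = -14 + 29*√2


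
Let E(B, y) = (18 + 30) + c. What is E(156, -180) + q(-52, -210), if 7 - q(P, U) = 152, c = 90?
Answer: -7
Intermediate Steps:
q(P, U) = -145 (q(P, U) = 7 - 1*152 = 7 - 152 = -145)
E(B, y) = 138 (E(B, y) = (18 + 30) + 90 = 48 + 90 = 138)
E(156, -180) + q(-52, -210) = 138 - 145 = -7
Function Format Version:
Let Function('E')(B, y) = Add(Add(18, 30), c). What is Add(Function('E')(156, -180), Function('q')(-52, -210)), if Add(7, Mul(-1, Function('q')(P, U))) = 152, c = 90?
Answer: -7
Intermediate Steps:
Function('q')(P, U) = -145 (Function('q')(P, U) = Add(7, Mul(-1, 152)) = Add(7, -152) = -145)
Function('E')(B, y) = 138 (Function('E')(B, y) = Add(Add(18, 30), 90) = Add(48, 90) = 138)
Add(Function('E')(156, -180), Function('q')(-52, -210)) = Add(138, -145) = -7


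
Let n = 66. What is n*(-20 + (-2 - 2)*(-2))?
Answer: -792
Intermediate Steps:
n*(-20 + (-2 - 2)*(-2)) = 66*(-20 + (-2 - 2)*(-2)) = 66*(-20 - 4*(-2)) = 66*(-20 + 8) = 66*(-12) = -792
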